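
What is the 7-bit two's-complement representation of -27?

1100101

|-27| = 27 = 0011011 in 7 bits.
Invert the bits: 1100100. Add 1: 1100101.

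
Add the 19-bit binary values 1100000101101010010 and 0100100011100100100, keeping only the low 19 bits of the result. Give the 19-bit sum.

  1100000101101010010
+ 0100100011100100100
= 0000101001001110110  (discard carry-out 1)

0000101001001110110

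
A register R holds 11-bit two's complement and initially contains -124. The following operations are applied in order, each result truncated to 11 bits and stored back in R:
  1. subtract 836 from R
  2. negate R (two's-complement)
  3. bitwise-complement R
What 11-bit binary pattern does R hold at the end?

Start: R = -124 = 11110000100.
R = -124 − 836 = -960 = 10001000000
R = −(-960) = 960 = 01111000000
R = NOT 01111000000 = 10000111111 = -961

10000111111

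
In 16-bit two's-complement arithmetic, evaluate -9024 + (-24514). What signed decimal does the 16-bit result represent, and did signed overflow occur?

-9024 → 1101110011000000
-24514 → 1010000000111110
  1101110011000000
+ 1010000000111110
= 0111110011111110  (discard carry-out 1)
Result 0111110011111110: MSB = 0 → value 31998.
Both addends are negative but the stored result is non-negative: signed overflow. The true value -9024 + (-24514) = -33538 lies outside [-32768, 32767].

31998; overflow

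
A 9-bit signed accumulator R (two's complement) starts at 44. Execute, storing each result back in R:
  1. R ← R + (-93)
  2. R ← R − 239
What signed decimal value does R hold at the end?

224

Start: R = 44 = 000101100.
R = 44 + (-93) = -49 = 111001111
R = -49 − 239 = -288; wraps to 224 = 011100000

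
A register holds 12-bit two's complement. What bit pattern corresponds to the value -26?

111111100110

|-26| = 26 = 000000011010 in 12 bits.
Invert the bits: 111111100101. Add 1: 111111100110.
Check: 111111100110 reads as 4070 − 4096 = -26.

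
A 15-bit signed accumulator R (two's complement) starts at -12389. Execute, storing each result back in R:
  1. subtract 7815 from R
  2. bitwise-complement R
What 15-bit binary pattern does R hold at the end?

100111011101011

Start: R = -12389 = 100111110011011.
R = -12389 − 7815 = -20204; wraps to 12564 = 011000100010100
R = NOT 011000100010100 = 100111011101011 = -12565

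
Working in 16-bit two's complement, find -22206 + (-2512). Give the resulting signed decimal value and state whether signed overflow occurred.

-24718; no overflow

-22206 → 1010100101000010
-2512 → 1111011000110000
  1010100101000010
+ 1111011000110000
= 1001111101110010  (discard carry-out 1)
Result 1001111101110010: MSB = 1 → 40818 − 65536 = -24718.
Both addends are negative and so is the stored result: no signed overflow.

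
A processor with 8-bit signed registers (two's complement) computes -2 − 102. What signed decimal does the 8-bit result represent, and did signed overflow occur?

-2 → 11111110
102 → 01100110
Subtract via negate-and-add: invert 01100110 + 1 = 10011010 (i.e. -102).
  11111110
+ 10011010
= 10011000  (discard carry-out 1)
Result 10011000: MSB = 1 → 152 − 256 = -104.
Both addends (after negating the subtrahend) are negative and so is the stored result: no signed overflow.

-104; no overflow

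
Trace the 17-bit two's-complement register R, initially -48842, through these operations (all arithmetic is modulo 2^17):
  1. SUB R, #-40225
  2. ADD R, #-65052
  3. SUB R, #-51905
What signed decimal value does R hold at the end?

Start: R = -48842 = 10100000100110110.
R = -48842 − (-40225) = -8617 = 11101111001010111
R = -8617 + (-65052) = -73669; wraps to 57403 = 01110000000111011
R = 57403 − (-51905) = 109308; wraps to -21764 = 11010101011111100

-21764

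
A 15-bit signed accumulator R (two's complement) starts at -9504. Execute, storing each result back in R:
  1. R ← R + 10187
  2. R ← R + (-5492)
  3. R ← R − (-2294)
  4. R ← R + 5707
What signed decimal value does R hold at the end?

3192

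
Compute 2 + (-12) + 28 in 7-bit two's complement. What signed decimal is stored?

18

2 + (-12) = -10 (1110110)
-10 + 28 = 18 (0010010)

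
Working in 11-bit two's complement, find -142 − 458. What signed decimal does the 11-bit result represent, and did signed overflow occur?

-600; no overflow

-142 → 11101110010
458 → 00111001010
Subtract via negate-and-add: invert 00111001010 + 1 = 11000110110 (i.e. -458).
  11101110010
+ 11000110110
= 10110101000  (discard carry-out 1)
Result 10110101000: MSB = 1 → 1448 − 2048 = -600.
Both addends (after negating the subtrahend) are negative and so is the stored result: no signed overflow.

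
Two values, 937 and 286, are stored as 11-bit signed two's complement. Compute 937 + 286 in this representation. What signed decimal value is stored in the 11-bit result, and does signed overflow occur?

-825; overflow

937 → 01110101001
286 → 00100011110
  01110101001
+ 00100011110
= 10011000111
Result 10011000111: MSB = 1 → 1223 − 2048 = -825.
Both addends are non-negative but the stored result is negative: signed overflow. The true value 937 + 286 = 1223 lies outside [-1024, 1023].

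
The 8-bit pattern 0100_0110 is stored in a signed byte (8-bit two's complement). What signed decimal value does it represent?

70

MSB is 0, so the value is non-negative: 01000110 = 70.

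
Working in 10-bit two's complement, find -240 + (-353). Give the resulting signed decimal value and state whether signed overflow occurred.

431; overflow

-240 → 1100010000
-353 → 1010011111
  1100010000
+ 1010011111
= 0110101111  (discard carry-out 1)
Result 0110101111: MSB = 0 → value 431.
Both addends are negative but the stored result is non-negative: signed overflow. The true value -240 + (-353) = -593 lies outside [-512, 511].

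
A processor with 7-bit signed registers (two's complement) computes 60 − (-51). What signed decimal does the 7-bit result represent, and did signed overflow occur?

-17; overflow

60 → 0111100
-51 → 1001101
Subtract via negate-and-add: invert 1001101 + 1 = 0110011 (i.e. 51).
  0111100
+ 0110011
= 1101111
Result 1101111: MSB = 1 → 111 − 128 = -17.
Both addends (after negating the subtrahend) are non-negative but the stored result is negative: signed overflow. The true value 60 − (-51) = 111 lies outside [-64, 63].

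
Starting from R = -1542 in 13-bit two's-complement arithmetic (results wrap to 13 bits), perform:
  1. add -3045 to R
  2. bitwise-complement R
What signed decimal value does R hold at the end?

Start: R = -1542 = 1100111111010.
R = -1542 + (-3045) = -4587; wraps to 3605 = 0111000010101
R = NOT 0111000010101 = 1000111101010 = -3606

-3606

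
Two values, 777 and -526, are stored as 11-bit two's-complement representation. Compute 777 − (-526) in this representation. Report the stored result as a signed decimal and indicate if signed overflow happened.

-745; overflow

777 → 01100001001
-526 → 10111110010
Subtract via negate-and-add: invert 10111110010 + 1 = 01000001110 (i.e. 526).
  01100001001
+ 01000001110
= 10100010111
Result 10100010111: MSB = 1 → 1303 − 2048 = -745.
Both addends (after negating the subtrahend) are non-negative but the stored result is negative: signed overflow. The true value 777 − (-526) = 1303 lies outside [-1024, 1023].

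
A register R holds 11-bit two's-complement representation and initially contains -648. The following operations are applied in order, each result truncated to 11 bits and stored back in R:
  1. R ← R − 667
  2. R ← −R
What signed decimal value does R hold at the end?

Start: R = -648 = 10101111000.
R = -648 − 667 = -1315; wraps to 733 = 01011011101
R = −(733) = -733 = 10100100011

-733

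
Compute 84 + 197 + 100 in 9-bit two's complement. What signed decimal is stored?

84 + 197 = 281 → wraps to -231 (100011001)
-231 + 100 = -131 (101111101)

-131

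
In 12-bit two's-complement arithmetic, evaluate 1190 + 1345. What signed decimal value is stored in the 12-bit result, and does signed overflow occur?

1190 → 010010100110
1345 → 010101000001
  010010100110
+ 010101000001
= 100111100111
Result 100111100111: MSB = 1 → 2535 − 4096 = -1561.
Both addends are non-negative but the stored result is negative: signed overflow. The true value 1190 + 1345 = 2535 lies outside [-2048, 2047].

-1561; overflow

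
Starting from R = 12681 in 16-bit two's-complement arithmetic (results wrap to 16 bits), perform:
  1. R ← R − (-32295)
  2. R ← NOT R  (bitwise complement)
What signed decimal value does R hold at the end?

20559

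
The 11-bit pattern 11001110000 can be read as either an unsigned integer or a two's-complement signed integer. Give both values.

unsigned = 1648, signed = -400

Unsigned: 11001110000 = 1648.
Signed: MSB=1 → 1648 − 2048 = -400.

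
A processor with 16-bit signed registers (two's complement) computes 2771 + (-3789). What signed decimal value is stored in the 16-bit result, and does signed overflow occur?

-1018; no overflow

2771 → 0000101011010011
-3789 → 1111000100110011
  0000101011010011
+ 1111000100110011
= 1111110000000110
Result 1111110000000110: MSB = 1 → 64518 − 65536 = -1018.
Addends have opposite signs, so signed overflow cannot occur.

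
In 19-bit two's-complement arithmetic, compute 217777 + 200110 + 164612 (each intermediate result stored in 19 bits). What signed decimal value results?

217777 + 200110 = 417887 → wraps to -106401 (1100110000001011111)
-106401 + 164612 = 58211 (0001110001101100011)

58211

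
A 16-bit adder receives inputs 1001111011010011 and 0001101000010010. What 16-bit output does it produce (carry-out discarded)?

1011100011100101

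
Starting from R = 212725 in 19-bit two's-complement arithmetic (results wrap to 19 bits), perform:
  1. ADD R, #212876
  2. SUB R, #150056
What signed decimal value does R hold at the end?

-248743

Start: R = 212725 = 0110011111011110101.
R = 212725 + 212876 = 425601; wraps to -98687 = 1100111111010000001
R = -98687 − 150056 = -248743 = 1000011010001011001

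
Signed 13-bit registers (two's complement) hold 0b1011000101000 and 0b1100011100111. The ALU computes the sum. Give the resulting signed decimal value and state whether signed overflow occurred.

3855; overflow

0b1011000101000 → 1011000101000 = -2520 (signed)
0b1100011100111 → 1100011100111 = -1817 (signed)
  1011000101000
+ 1100011100111
= 0111100001111  (discard carry-out 1)
Result 0111100001111: MSB = 0 → value 3855.
Both addends are negative but the stored result is non-negative: signed overflow. The true value -2520 + (-1817) = -4337 lies outside [-4096, 4095].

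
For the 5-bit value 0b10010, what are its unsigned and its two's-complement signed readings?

Unsigned: 10010 = 18.
Signed: MSB=1 → 18 − 32 = -14.

unsigned = 18, signed = -14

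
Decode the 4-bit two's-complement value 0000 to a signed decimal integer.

0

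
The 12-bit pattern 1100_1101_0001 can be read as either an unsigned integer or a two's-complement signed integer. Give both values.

unsigned = 3281, signed = -815

Unsigned: 110011010001 = 3281.
Signed: MSB=1 → 3281 − 4096 = -815.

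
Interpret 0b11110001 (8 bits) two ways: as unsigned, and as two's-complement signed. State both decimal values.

unsigned = 241, signed = -15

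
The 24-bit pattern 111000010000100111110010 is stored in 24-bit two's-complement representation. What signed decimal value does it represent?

-2029070

MSB is 1, so the value is negative.
Unsigned reading: 14748146. Subtract 2^24 = 16777216: 14748146 − 16777216 = -2029070.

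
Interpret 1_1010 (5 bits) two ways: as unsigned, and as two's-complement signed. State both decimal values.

Unsigned: 11010 = 26.
Signed: MSB=1 → 26 − 32 = -6.

unsigned = 26, signed = -6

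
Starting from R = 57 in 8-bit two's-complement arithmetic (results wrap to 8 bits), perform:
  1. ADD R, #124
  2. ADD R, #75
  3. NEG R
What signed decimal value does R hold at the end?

0

Start: R = 57 = 00111001.
R = 57 + 124 = 181; wraps to -75 = 10110101
R = -75 + 75 = 0 = 00000000
R = −(0) = 0 = 00000000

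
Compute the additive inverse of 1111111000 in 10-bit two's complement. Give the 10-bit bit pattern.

Invert: 0000000111. Add 1: 0000001000.
Check: 1111111000 = -8, 0000001000 = 8.

0000001000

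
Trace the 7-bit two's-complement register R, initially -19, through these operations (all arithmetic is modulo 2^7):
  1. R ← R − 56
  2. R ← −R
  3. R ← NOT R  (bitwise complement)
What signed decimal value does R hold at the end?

52

Start: R = -19 = 1101101.
R = -19 − 56 = -75; wraps to 53 = 0110101
R = −(53) = -53 = 1001011
R = NOT 1001011 = 0110100 = 52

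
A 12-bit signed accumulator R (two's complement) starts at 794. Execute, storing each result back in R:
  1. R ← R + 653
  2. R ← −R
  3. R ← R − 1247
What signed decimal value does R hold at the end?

1402

Start: R = 794 = 001100011010.
R = 794 + 653 = 1447 = 010110100111
R = −(1447) = -1447 = 101001011001
R = -1447 − 1247 = -2694; wraps to 1402 = 010101111010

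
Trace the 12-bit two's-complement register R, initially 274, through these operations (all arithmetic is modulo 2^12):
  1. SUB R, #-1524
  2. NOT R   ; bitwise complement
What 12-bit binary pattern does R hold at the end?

Start: R = 274 = 000100010010.
R = 274 − (-1524) = 1798 = 011100000110
R = NOT 011100000110 = 100011111001 = -1799

100011111001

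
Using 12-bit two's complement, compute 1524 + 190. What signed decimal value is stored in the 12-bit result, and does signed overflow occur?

1714; no overflow

1524 → 010111110100
190 → 000010111110
  010111110100
+ 000010111110
= 011010110010
Result 011010110010: MSB = 0 → value 1714.
Both addends are non-negative and so is the stored result: no signed overflow.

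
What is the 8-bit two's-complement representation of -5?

|-5| = 5 = 00000101 in 8 bits.
Invert the bits: 11111010. Add 1: 11111011.

11111011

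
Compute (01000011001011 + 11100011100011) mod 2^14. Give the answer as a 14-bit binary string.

  01000011001011
+ 11100011100011
= 00100110101110  (discard carry-out 1)

00100110101110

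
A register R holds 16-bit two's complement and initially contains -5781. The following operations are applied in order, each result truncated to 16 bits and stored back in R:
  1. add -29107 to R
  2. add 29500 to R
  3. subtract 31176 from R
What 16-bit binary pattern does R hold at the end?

0111000100101100

Start: R = -5781 = 1110100101101011.
R = -5781 + (-29107) = -34888; wraps to 30648 = 0111011110111000
R = 30648 + 29500 = 60148; wraps to -5388 = 1110101011110100
R = -5388 − 31176 = -36564; wraps to 28972 = 0111000100101100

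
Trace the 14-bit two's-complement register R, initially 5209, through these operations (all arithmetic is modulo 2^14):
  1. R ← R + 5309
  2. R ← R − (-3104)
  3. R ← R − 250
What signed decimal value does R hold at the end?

Start: R = 5209 = 01010001011001.
R = 5209 + 5309 = 10518; wraps to -5866 = 10100100010110
R = -5866 − (-3104) = -2762 = 11010100110110
R = -2762 − 250 = -3012 = 11010000111100

-3012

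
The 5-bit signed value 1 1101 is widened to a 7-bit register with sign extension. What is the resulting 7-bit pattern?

1111101

MSB of 11101 is 1; replicate it into the new high bits.
11|11101 → 1111101 (still -3).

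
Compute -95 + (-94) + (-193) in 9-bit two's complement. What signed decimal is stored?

130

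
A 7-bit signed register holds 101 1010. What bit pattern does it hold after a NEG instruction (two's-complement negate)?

Invert: 0100101. Add 1: 0100110.

0100110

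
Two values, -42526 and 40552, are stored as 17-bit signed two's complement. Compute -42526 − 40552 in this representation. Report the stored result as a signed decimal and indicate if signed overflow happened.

47994; overflow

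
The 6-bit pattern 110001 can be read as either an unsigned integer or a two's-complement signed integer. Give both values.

Unsigned: 110001 = 49.
Signed: MSB=1 → 49 − 64 = -15.

unsigned = 49, signed = -15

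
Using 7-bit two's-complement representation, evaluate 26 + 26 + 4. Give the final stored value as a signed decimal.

26 + 26 = 52 (0110100)
52 + 4 = 56 (0111000)

56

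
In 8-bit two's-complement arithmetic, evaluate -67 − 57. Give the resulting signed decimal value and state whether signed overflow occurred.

-124; no overflow

-67 → 10111101
57 → 00111001
Subtract via negate-and-add: invert 00111001 + 1 = 11000111 (i.e. -57).
  10111101
+ 11000111
= 10000100  (discard carry-out 1)
Result 10000100: MSB = 1 → 132 − 256 = -124.
Both addends (after negating the subtrahend) are negative and so is the stored result: no signed overflow.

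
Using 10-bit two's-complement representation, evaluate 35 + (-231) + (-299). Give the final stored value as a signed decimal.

-495

35 + (-231) = -196 (1100111100)
-196 + (-299) = -495 (1000010001)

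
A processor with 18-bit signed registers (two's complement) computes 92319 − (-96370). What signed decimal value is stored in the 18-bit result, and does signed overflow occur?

-73455; overflow

92319 → 010110100010011111
-96370 → 101000011110001110
Subtract via negate-and-add: invert 101000011110001110 + 1 = 010111100001110010 (i.e. 96370).
  010110100010011111
+ 010111100001110010
= 101110000100010001
Result 101110000100010001: MSB = 1 → 188689 − 262144 = -73455.
Both addends (after negating the subtrahend) are non-negative but the stored result is negative: signed overflow. The true value 92319 − (-96370) = 188689 lies outside [-131072, 131071].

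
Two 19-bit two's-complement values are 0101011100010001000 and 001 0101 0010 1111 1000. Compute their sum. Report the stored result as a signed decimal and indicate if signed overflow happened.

-259200; overflow

0101011100010001000 = 178312 (signed)
001 0101 0010 1111 1000 → 0010101001011111000 = 86776 (signed)
  0101011100010001000
+ 0010101001011111000
= 1000000101110000000
Result 1000000101110000000: MSB = 1 → 265088 − 524288 = -259200.
Both addends are non-negative but the stored result is negative: signed overflow. The true value 178312 + 86776 = 265088 lies outside [-262144, 262143].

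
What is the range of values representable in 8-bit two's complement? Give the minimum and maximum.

min = -128, max = 127

Minimum: −2^7 = -128.
Maximum: 2^7 − 1 = 127.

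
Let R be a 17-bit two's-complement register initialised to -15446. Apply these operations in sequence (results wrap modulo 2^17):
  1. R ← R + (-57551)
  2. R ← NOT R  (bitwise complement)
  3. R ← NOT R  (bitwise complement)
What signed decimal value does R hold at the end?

58075

Start: R = -15446 = 11100001110101010.
R = -15446 + (-57551) = -72997; wraps to 58075 = 01110001011011011
R = NOT 01110001011011011 = 10001110100100100 = -58076
R = NOT 10001110100100100 = 01110001011011011 = 58075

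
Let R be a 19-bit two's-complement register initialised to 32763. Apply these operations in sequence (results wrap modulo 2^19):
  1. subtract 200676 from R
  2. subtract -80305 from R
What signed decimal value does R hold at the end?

Start: R = 32763 = 0000111111111111011.
R = 32763 − 200676 = -167913 = 1010111000000010111
R = -167913 − (-80305) = -87608 = 1101010100111001000

-87608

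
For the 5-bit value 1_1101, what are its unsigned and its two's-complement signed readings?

Unsigned: 11101 = 29.
Signed: MSB=1 → 29 − 32 = -3.

unsigned = 29, signed = -3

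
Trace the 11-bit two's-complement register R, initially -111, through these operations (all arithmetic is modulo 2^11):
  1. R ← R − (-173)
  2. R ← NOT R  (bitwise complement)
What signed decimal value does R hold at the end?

-63

Start: R = -111 = 11110010001.
R = -111 − (-173) = 62 = 00000111110
R = NOT 00000111110 = 11111000001 = -63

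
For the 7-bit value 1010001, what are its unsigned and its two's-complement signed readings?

Unsigned: 1010001 = 81.
Signed: MSB=1 → 81 − 128 = -47.

unsigned = 81, signed = -47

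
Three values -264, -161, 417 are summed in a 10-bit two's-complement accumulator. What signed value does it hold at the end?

-8

-264 + (-161) = -425 (1001010111)
-425 + 417 = -8 (1111111000)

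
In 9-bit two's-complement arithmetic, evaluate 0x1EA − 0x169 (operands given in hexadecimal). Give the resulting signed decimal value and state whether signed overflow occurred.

129; no overflow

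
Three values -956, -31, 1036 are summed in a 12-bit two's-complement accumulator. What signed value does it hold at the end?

49

-956 + (-31) = -987 (110000100101)
-987 + 1036 = 49 (000000110001)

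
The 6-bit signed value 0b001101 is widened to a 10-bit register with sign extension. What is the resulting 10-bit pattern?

MSB of 001101 is 0; replicate it into the new high bits.
0000|001101 → 0000001101 (still 13).

0000001101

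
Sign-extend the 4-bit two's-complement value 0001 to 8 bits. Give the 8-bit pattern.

00000001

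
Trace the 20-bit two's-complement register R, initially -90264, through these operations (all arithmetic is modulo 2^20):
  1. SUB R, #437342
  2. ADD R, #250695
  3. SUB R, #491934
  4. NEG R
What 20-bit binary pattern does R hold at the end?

10111011101101001101

Start: R = -90264 = 11101001111101101000.
R = -90264 − 437342 = -527606; wraps to 520970 = 01111111001100001010
R = 520970 + 250695 = 771665; wraps to -276911 = 10111100011001010001
R = -276911 − 491934 = -768845; wraps to 279731 = 01000100010010110011
R = −(279731) = -279731 = 10111011101101001101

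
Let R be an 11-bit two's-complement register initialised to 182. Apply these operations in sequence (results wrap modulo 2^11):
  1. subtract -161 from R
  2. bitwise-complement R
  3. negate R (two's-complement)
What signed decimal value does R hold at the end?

344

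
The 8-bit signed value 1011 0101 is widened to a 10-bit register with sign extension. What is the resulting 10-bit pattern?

1110110101

MSB of 10110101 is 1; replicate it into the new high bits.
11|10110101 → 1110110101 (still -75).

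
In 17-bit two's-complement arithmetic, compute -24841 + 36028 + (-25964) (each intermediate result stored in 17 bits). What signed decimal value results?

-14777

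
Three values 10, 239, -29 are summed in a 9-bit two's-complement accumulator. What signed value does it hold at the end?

220

10 + 239 = 249 (011111001)
249 + (-29) = 220 (011011100)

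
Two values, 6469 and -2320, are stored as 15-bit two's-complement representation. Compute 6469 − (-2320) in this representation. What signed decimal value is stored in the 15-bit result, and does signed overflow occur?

8789; no overflow

6469 → 001100101000101
-2320 → 111011011110000
Subtract via negate-and-add: invert 111011011110000 + 1 = 000100100010000 (i.e. 2320).
  001100101000101
+ 000100100010000
= 010001001010101
Result 010001001010101: MSB = 0 → value 8789.
Both addends (after negating the subtrahend) are non-negative and so is the stored result: no signed overflow.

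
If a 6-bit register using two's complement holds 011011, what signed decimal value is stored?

27

MSB is 0, so the value is non-negative: 011011 = 27.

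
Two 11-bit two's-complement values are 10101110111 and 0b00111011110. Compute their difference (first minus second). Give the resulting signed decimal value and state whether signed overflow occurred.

10101110111 = -649 (signed)
0b00111011110 → 00111011110 = 478 (signed)
Subtract via negate-and-add: invert 00111011110 + 1 = 11000100010 (i.e. -478).
  10101110111
+ 11000100010
= 01110011001  (discard carry-out 1)
Result 01110011001: MSB = 0 → value 921.
Both addends (after negating the subtrahend) are negative but the stored result is non-negative: signed overflow. The true value -649 − 478 = -1127 lies outside [-1024, 1023].

921; overflow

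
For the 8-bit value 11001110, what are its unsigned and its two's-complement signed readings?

unsigned = 206, signed = -50

Unsigned: 11001110 = 206.
Signed: MSB=1 → 206 − 256 = -50.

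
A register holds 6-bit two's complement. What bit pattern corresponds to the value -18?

|-18| = 18 = 010010 in 6 bits.
Invert the bits: 101101. Add 1: 101110.

101110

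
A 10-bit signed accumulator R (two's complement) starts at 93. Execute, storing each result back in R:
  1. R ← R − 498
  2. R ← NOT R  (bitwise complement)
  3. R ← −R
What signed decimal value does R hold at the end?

Start: R = 93 = 0001011101.
R = 93 − 498 = -405 = 1001101011
R = NOT 1001101011 = 0110010100 = 404
R = −(404) = -404 = 1001101100

-404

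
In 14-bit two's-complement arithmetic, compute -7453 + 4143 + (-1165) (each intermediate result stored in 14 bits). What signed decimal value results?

-7453 + 4143 = -3310 (11001100010010)
-3310 + (-1165) = -4475 (10111010000101)

-4475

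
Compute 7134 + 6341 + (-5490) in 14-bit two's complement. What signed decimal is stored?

7985

7134 + 6341 = 13475 → wraps to -2909 (11010010100011)
-2909 + (-5490) = -8399 → wraps to 7985 (01111100110001)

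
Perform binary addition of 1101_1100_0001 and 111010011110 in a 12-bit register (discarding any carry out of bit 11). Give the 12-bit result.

  110111000001
+ 111010011110
= 110001011111  (discard carry-out 1)

110001011111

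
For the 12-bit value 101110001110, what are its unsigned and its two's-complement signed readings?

unsigned = 2958, signed = -1138

Unsigned: 101110001110 = 2958.
Signed: MSB=1 → 2958 − 4096 = -1138.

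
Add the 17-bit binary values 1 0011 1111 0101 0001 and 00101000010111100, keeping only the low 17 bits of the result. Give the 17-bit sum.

11001000000001101

  10011111101010001
+ 00101000010111100
= 11001000000001101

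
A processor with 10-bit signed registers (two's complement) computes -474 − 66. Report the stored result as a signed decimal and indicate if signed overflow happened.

484; overflow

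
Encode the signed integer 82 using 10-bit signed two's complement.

0001010010

82 is non-negative, so write it directly in 10 bits: 0001010010.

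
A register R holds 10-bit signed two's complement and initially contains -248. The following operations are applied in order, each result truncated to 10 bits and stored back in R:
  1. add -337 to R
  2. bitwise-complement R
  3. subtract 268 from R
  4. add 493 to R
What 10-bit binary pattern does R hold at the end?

Start: R = -248 = 1100001000.
R = -248 + (-337) = -585; wraps to 439 = 0110110111
R = NOT 0110110111 = 1001001000 = -440
R = -440 − 268 = -708; wraps to 316 = 0100111100
R = 316 + 493 = 809; wraps to -215 = 1100101001

1100101001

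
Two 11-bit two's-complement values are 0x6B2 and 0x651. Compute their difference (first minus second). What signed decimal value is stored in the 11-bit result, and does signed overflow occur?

97; no overflow

0x6B2 = 11010110010 = -334 (signed)
0x651 = 11001010001 = -431 (signed)
Subtract via negate-and-add: invert 11001010001 + 1 = 00110101111 (i.e. 431).
  11010110010
+ 00110101111
= 00001100001  (discard carry-out 1)
Result 00001100001: MSB = 0 → value 97.
Addends (after negating the subtrahend) have opposite signs, so signed overflow cannot occur.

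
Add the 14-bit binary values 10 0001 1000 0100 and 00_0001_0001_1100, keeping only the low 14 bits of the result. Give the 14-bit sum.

  10000110000100
+ 00000100011100
= 10001010100000

10001010100000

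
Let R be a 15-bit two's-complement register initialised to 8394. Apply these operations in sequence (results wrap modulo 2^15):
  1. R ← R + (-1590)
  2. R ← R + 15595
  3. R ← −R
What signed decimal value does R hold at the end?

10369

Start: R = 8394 = 010000011001010.
R = 8394 + (-1590) = 6804 = 001101010010100
R = 6804 + 15595 = 22399; wraps to -10369 = 101011101111111
R = −(-10369) = 10369 = 010100010000001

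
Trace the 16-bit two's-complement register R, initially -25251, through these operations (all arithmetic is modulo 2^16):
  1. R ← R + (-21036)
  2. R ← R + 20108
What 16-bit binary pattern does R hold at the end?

1001100110111101

Start: R = -25251 = 1001110101011101.
R = -25251 + (-21036) = -46287; wraps to 19249 = 0100101100110001
R = 19249 + 20108 = 39357; wraps to -26179 = 1001100110111101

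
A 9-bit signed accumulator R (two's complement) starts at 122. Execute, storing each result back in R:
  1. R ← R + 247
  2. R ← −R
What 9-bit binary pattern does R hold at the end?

010001111

Start: R = 122 = 001111010.
R = 122 + 247 = 369; wraps to -143 = 101110001
R = −(-143) = 143 = 010001111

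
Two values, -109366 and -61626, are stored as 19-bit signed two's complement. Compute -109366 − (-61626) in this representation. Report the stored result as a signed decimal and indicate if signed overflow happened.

-109366 → 1100101010011001010
-61626 → 1110000111101000110
Subtract via negate-and-add: invert 1110000111101000110 + 1 = 0001111000010111010 (i.e. 61626).
  1100101010011001010
+ 0001111000010111010
= 1110100010110000100
Result 1110100010110000100: MSB = 1 → 476548 − 524288 = -47740.
Addends (after negating the subtrahend) have opposite signs, so signed overflow cannot occur.

-47740; no overflow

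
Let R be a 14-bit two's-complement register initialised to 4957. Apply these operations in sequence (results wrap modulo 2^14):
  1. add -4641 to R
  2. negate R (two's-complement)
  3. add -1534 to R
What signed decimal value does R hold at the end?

Start: R = 4957 = 01001101011101.
R = 4957 + (-4641) = 316 = 00000100111100
R = −(316) = -316 = 11111011000100
R = -316 + (-1534) = -1850 = 11100011000110

-1850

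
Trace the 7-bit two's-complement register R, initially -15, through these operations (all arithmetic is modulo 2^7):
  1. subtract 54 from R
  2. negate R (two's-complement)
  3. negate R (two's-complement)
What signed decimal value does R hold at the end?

Start: R = -15 = 1110001.
R = -15 − 54 = -69; wraps to 59 = 0111011
R = −(59) = -59 = 1000101
R = −(-59) = 59 = 0111011

59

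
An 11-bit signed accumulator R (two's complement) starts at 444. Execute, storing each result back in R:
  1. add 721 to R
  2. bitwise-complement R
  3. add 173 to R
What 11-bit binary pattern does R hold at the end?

10000011111

Start: R = 444 = 00110111100.
R = 444 + 721 = 1165; wraps to -883 = 10010001101
R = NOT 10010001101 = 01101110010 = 882
R = 882 + 173 = 1055; wraps to -993 = 10000011111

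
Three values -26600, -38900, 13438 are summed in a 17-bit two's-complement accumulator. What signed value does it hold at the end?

-52062

-26600 + (-38900) = -65500 (10000000000100100)
-65500 + 13438 = -52062 (10011010010100010)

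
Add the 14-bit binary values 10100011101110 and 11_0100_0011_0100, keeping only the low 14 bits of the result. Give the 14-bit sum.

  10100011101110
+ 11010000110100
= 01110100100010  (discard carry-out 1)

01110100100010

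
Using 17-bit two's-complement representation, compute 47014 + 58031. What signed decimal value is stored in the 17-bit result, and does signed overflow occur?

-26027; overflow

47014 → 01011011110100110
58031 → 01110001010101111
  01011011110100110
+ 01110001010101111
= 11001101001010101
Result 11001101001010101: MSB = 1 → 105045 − 131072 = -26027.
Both addends are non-negative but the stored result is negative: signed overflow. The true value 47014 + 58031 = 105045 lies outside [-65536, 65535].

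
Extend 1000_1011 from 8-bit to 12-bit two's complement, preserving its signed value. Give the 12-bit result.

111110001011

MSB of 10001011 is 1; replicate it into the new high bits.
1111|10001011 → 111110001011 (still -117).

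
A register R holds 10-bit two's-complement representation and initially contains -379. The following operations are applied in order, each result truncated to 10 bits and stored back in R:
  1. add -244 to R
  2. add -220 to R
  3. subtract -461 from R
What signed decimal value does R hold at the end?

-382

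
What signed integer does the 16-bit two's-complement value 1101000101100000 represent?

-11936

MSB is 1, so the value is negative.
Invert: 0010111010011111. Add 1: 0010111010100000 = 11936. So the value is −11936.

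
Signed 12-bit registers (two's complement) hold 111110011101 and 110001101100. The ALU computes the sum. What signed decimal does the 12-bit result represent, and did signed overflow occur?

111110011101 = -99 (signed)
110001101100 = -916 (signed)
  111110011101
+ 110001101100
= 110000001001  (discard carry-out 1)
Result 110000001001: MSB = 1 → 3081 − 4096 = -1015.
Both addends are negative and so is the stored result: no signed overflow.

-1015; no overflow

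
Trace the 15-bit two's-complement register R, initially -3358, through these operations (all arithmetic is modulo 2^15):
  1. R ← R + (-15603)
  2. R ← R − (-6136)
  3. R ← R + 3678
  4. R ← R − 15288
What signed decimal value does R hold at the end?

8333

Start: R = -3358 = 111001011100010.
R = -3358 + (-15603) = -18961; wraps to 13807 = 011010111101111
R = 13807 − (-6136) = 19943; wraps to -12825 = 100110111100111
R = -12825 + 3678 = -9147 = 101110001000101
R = -9147 − 15288 = -24435; wraps to 8333 = 010000010001101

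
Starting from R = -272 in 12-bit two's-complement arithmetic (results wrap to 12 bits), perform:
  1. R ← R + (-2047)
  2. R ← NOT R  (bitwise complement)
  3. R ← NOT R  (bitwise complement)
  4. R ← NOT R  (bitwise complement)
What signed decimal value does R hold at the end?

-1778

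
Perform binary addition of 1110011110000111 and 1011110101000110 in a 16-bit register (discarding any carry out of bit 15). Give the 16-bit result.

  1110011110000111
+ 1011110101000110
= 1010010011001101  (discard carry-out 1)

1010010011001101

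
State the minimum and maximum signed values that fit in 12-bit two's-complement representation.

Minimum: −2^11 = -2048.
Maximum: 2^11 − 1 = 2047.

min = -2048, max = 2047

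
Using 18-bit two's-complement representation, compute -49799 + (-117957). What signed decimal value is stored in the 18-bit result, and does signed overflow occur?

94388; overflow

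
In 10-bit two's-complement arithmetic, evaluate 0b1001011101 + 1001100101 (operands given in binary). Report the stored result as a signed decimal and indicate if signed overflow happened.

0b1001011101 → 1001011101 = -419 (signed)
1001100101 = -411 (signed)
  1001011101
+ 1001100101
= 0011000010  (discard carry-out 1)
Result 0011000010: MSB = 0 → value 194.
Both addends are negative but the stored result is non-negative: signed overflow. The true value -419 + (-411) = -830 lies outside [-512, 511].

194; overflow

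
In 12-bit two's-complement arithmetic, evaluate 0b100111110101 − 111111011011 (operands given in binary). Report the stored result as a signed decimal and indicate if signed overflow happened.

0b100111110101 → 100111110101 = -1547 (signed)
111111011011 = -37 (signed)
Subtract via negate-and-add: invert 111111011011 + 1 = 000000100101 (i.e. 37).
  100111110101
+ 000000100101
= 101000011010
Result 101000011010: MSB = 1 → 2586 − 4096 = -1510.
Addends (after negating the subtrahend) have opposite signs, so signed overflow cannot occur.

-1510; no overflow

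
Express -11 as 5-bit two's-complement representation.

10101

|-11| = 11 = 01011 in 5 bits.
Invert the bits: 10100. Add 1: 10101.
Check: 10101 reads as 21 − 32 = -11.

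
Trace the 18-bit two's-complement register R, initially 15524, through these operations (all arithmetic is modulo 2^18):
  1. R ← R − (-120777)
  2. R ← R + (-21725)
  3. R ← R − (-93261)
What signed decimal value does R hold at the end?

-54307

Start: R = 15524 = 000011110010100100.
R = 15524 − (-120777) = 136301; wraps to -125843 = 100001010001101101
R = -125843 + (-21725) = -147568; wraps to 114576 = 011011111110010000
R = 114576 − (-93261) = 207837; wraps to -54307 = 110010101111011101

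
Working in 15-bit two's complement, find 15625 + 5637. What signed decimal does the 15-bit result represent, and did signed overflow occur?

-11506; overflow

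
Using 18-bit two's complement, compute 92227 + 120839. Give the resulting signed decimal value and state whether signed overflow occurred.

-49078; overflow

92227 → 010110100001000011
120839 → 011101100000000111
  010110100001000011
+ 011101100000000111
= 110100000001001010
Result 110100000001001010: MSB = 1 → 213066 − 262144 = -49078.
Both addends are non-negative but the stored result is negative: signed overflow. The true value 92227 + 120839 = 213066 lies outside [-131072, 131071].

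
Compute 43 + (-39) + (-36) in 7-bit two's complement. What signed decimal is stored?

43 + (-39) = 4 (0000100)
4 + (-36) = -32 (1100000)

-32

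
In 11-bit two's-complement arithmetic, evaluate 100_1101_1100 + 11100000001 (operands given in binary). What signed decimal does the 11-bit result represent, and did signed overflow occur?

100_1101_1100 → 10011011100 = -804 (signed)
11100000001 = -255 (signed)
  10011011100
+ 11100000001
= 01111011101  (discard carry-out 1)
Result 01111011101: MSB = 0 → value 989.
Both addends are negative but the stored result is non-negative: signed overflow. The true value -804 + (-255) = -1059 lies outside [-1024, 1023].

989; overflow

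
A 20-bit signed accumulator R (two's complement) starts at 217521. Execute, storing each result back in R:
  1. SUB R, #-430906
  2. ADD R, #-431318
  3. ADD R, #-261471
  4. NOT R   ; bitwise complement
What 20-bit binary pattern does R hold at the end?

Start: R = 217521 = 00110101000110110001.
R = 217521 − (-430906) = 648427; wraps to -400149 = 10011110010011101011
R = -400149 + (-431318) = -831467; wraps to 217109 = 00110101000000010101
R = 217109 + (-261471) = -44362 = 11110101001010110110
R = NOT 11110101001010110110 = 00001010110101001001 = 44361

00001010110101001001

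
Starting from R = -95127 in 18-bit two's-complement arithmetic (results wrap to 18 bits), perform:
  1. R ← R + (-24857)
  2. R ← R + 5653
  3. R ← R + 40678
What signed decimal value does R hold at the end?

-73653

Start: R = -95127 = 101000110001101001.
R = -95127 + (-24857) = -119984 = 100010101101010000
R = -119984 + 5653 = -114331 = 100100000101100101
R = -114331 + 40678 = -73653 = 101110000001001011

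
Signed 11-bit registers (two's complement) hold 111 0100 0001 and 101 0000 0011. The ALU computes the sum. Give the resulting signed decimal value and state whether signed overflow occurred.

111 0100 0001 → 11101000001 = -191 (signed)
101 0000 0011 → 10100000011 = -765 (signed)
  11101000001
+ 10100000011
= 10001000100  (discard carry-out 1)
Result 10001000100: MSB = 1 → 1092 − 2048 = -956.
Both addends are negative and so is the stored result: no signed overflow.

-956; no overflow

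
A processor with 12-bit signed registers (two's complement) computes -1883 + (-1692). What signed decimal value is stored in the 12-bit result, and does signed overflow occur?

521; overflow

-1883 → 100010100101
-1692 → 100101100100
  100010100101
+ 100101100100
= 001000001001  (discard carry-out 1)
Result 001000001001: MSB = 0 → value 521.
Both addends are negative but the stored result is non-negative: signed overflow. The true value -1883 + (-1692) = -3575 lies outside [-2048, 2047].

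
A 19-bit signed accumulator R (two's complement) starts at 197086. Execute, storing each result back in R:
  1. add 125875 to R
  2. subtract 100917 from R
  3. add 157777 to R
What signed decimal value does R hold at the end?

-144467

Start: R = 197086 = 0110000000111011110.
R = 197086 + 125875 = 322961; wraps to -201327 = 1001110110110010001
R = -201327 − 100917 = -302244; wraps to 222044 = 0110110001101011100
R = 222044 + 157777 = 379821; wraps to -144467 = 1011100101110101101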